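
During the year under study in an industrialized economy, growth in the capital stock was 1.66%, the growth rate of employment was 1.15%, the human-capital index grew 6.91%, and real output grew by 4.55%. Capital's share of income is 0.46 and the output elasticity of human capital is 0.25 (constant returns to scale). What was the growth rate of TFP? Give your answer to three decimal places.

1.725%

Labor's share = 1 − 0.46 − 0.25 = 0.29.
The capital stock: 0.46 × 1.66 = 0.7636 pp.
The human-capital index: 0.25 × 6.91 = 1.7275 pp.
Employment: 0.29 × 1.15 = 0.3335 pp.
TFP growth = 4.55 − 2.8246 = 1.7254%.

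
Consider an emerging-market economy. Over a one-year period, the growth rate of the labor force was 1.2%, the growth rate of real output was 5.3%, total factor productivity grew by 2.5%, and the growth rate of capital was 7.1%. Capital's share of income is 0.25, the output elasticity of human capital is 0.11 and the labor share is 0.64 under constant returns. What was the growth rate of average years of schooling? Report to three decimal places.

2.336%

Labor's share = 1 − 0.25 − 0.11 = 0.64.
gY = gA + 0.25×7.1 + 0.64×1.2 + 0.11×g.
0.11×g = 5.3 − 2.5 − 2.543 = 0.257.
g = 0.257 / 0.11 = 2.33636%.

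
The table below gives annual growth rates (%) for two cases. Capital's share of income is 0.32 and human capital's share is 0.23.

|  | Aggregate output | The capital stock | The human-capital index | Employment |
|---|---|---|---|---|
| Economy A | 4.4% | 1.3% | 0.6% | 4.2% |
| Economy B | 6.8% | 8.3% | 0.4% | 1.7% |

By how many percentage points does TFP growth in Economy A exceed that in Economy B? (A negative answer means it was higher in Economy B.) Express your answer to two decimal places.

-1.33 percentage points

Labor's share = 1 − 0.32 − 0.23 = 0.45.
Economy A: TFP = 4.4 − 0.416 − 0.138 − 1.89 = 1.956%.
Economy B: TFP = 6.8 − 2.656 − 0.092 − 0.765 = 3.287%.
Difference = 1.956 − (3.287) = -1.331 pp.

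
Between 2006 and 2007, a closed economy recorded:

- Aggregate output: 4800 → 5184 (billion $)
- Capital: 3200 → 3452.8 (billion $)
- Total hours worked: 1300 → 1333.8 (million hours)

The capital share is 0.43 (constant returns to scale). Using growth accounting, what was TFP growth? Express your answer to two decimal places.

Aggregate output growth = (5184 − 4800) / 4800 = 8%.
Capital growth = (3452.8 − 3200) / 3200 = 7.9%.
Total hours worked growth = (1333.8 − 1300) / 1300 = 2.6%.
Labor's share = 1 − 0.43 = 0.57.
Capital: 0.43 × 7.9 = 3.397 pp.
Total hours worked: 0.57 × 2.6 = 1.482 pp.
TFP growth = 8 − 4.879 = 3.121%.

3.12%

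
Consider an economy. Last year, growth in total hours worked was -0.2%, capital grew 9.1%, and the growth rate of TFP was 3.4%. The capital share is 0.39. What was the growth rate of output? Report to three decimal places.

Labor's share = 1 − 0.39 = 0.61.
Capital: 0.39 × 9.1 = 3.549 pp.
Total hours worked: 0.61 × (-0.2) = -0.122 pp.
Output growth = 3.4 + 3.427 = 6.827%.

Output grew 6.827%.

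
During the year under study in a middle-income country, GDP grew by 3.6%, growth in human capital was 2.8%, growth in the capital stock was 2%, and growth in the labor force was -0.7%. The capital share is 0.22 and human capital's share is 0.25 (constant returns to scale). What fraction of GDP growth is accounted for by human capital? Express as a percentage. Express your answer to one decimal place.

Human capital contributed 0.25 × 2.8 = 0.7 pp.
Share of growth = 0.7 / 3.6 × 100 = 19.444%.

Human capital accounted for 19.4% of growth.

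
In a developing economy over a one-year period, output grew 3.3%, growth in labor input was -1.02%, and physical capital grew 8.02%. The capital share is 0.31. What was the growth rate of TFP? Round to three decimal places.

TFP growth was 1.518%.

Labor's share = 1 − 0.31 = 0.69.
Physical capital: 0.31 × 8.02 = 2.4862 pp.
Labor input: 0.69 × (-1.02) = -0.7038 pp.
TFP growth = 3.3 − 1.7824 = 1.5176%.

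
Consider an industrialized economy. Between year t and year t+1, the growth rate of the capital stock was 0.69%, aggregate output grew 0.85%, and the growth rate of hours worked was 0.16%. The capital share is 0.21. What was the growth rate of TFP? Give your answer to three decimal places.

Labor's share = 1 − 0.21 = 0.79.
The capital stock: 0.21 × 0.69 = 0.1449 pp.
Hours worked: 0.79 × 0.16 = 0.1264 pp.
TFP growth = 0.85 − 0.2713 = 0.5787%.

TFP grew 0.579%.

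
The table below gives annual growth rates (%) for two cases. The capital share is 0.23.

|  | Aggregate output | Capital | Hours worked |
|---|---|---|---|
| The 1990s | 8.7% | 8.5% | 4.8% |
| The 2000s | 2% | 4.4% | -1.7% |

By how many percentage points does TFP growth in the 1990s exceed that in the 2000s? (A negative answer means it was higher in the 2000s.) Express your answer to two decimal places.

0.75 percentage points

Labor's share = 1 − 0.23 = 0.77.
The 1990s: TFP = 8.7 − 1.955 − 3.696 = 3.049%.
The 2000s: TFP = 2 − 1.012 + 1.309 = 2.297%.
Difference = 3.049 − (2.297) = 0.752 pp.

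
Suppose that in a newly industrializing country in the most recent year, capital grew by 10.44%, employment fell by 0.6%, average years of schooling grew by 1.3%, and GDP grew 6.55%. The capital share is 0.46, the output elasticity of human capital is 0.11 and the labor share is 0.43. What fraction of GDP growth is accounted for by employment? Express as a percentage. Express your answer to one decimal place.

Employment accounted for -3.9% of growth.

Labor's share = 1 − 0.46 − 0.11 = 0.43.
Employment contributed 0.43 × (-0.6) = -0.258 pp.
Share of growth = -0.258 / 6.55 × 100 = -3.939%.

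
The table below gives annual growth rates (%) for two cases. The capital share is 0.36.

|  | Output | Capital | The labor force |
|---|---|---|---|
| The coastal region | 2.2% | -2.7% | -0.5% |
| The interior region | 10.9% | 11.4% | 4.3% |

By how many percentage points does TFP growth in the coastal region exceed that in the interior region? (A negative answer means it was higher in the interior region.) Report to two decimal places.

-0.55 percentage points

Labor's share = 1 − 0.36 = 0.64.
The coastal region: TFP = 2.2 + 0.972 + 0.32 = 3.492%.
The interior region: TFP = 10.9 − 4.104 − 2.752 = 4.044%.
Difference = 3.492 − (4.044) = -0.552 pp.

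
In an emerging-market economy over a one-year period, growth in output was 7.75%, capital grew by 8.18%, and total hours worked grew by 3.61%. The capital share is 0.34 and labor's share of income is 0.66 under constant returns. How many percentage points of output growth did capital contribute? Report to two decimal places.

Contribution = share × growth = 0.34 × 8.18 = 2.7812 pp.

2.78 pp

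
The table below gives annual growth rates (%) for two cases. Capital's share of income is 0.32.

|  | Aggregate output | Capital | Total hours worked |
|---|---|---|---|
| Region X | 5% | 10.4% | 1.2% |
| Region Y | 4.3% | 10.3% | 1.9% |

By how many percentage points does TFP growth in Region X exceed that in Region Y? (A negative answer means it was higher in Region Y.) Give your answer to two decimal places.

1.14 percentage points

Labor's share = 1 − 0.32 = 0.68.
Region X: TFP = 5 − 3.328 − 0.816 = 0.856%.
Region Y: TFP = 4.3 − 3.296 − 1.292 = -0.288%.
Difference = 0.856 − (-0.288) = 1.144 pp.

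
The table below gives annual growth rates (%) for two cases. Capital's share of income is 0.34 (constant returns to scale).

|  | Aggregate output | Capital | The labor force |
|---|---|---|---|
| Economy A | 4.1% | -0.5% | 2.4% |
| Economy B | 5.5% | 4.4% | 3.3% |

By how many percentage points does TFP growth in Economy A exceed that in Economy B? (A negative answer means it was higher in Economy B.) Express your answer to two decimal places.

0.86 percentage points

Labor's share = 1 − 0.34 = 0.66.
Economy A: TFP = 4.1 + 0.17 − 1.584 = 2.686%.
Economy B: TFP = 5.5 − 1.496 − 2.178 = 1.826%.
Difference = 2.686 − (1.826) = 0.86 pp.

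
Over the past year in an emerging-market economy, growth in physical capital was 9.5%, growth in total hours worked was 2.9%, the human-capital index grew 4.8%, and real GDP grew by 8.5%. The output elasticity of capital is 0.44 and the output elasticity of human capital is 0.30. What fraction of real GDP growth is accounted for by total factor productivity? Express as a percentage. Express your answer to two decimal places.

Total factor productivity accounted for 25.01% of growth.

Labor's share = 1 − 0.44 − 0.3 = 0.26.
Physical capital: 0.44 × 9.5 = 4.18 pp.
The human-capital index: 0.3 × 4.8 = 1.44 pp.
Total hours worked: 0.26 × 2.9 = 0.754 pp.
TFP growth = 8.5 − 6.374 = 2.126%.
TFP share of growth = 2.126 / 8.5 × 100 = 25.0118%.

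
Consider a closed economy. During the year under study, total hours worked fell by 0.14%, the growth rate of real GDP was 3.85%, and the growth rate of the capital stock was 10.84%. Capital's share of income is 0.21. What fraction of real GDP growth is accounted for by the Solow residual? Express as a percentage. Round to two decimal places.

43.75%

Labor's share = 1 − 0.21 = 0.79.
The capital stock: 0.21 × 10.84 = 2.2764 pp.
Total hours worked: 0.79 × (-0.14) = -0.1106 pp.
TFP growth = 3.85 − 2.1658 = 1.6842%.
TFP share of growth = 1.6842 / 3.85 × 100 = 43.7455%.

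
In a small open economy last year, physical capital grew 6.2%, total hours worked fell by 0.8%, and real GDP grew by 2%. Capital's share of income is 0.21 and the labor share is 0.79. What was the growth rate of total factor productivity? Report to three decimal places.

1.330%

Labor's share = 1 − 0.21 = 0.79.
Physical capital: 0.21 × 6.2 = 1.302 pp.
Total hours worked: 0.79 × (-0.8) = -0.632 pp.
TFP growth = 2 − 0.67 = 1.33%.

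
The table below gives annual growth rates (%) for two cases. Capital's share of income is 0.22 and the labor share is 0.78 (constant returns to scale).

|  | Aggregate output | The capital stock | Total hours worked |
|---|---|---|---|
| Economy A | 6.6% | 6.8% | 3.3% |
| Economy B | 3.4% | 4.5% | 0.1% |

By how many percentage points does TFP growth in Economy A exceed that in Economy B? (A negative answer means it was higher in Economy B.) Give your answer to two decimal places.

0.20 percentage points

Labor's share = 1 − 0.22 = 0.78.
Economy A: TFP = 6.6 − 1.496 − 2.574 = 2.53%.
Economy B: TFP = 3.4 − 0.99 − 0.078 = 2.332%.
Difference = 2.53 − (2.332) = 0.198 pp.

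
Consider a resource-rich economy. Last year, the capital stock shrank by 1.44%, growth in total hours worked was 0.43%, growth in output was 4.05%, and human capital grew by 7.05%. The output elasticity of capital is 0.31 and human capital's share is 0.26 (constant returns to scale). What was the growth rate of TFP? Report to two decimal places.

TFP grew 2.48%.

Labor's share = 1 − 0.31 − 0.26 = 0.43.
The capital stock: 0.31 × (-1.44) = -0.4464 pp.
Human capital: 0.26 × 7.05 = 1.833 pp.
Total hours worked: 0.43 × 0.43 = 0.1849 pp.
TFP growth = 4.05 − 1.5715 = 2.4785%.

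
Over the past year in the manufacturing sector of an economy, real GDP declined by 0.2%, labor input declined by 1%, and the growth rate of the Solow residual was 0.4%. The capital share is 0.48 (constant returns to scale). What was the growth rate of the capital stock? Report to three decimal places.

-0.167%

Labor's share = 1 − 0.48 = 0.52.
gY = gA + 0.52×(-1) + 0.48×g.
0.48×g = -0.2 − 0.4 + 0.52 = -0.08.
g = -0.08 / 0.48 = -0.16667%.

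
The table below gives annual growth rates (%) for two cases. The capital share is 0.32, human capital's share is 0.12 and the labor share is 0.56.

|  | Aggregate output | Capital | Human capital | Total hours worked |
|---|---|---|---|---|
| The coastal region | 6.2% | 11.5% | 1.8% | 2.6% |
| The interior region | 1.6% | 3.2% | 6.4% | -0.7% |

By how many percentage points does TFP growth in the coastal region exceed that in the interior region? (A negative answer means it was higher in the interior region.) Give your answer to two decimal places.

Labor's share = 1 − 0.32 − 0.12 = 0.56.
The coastal region: TFP = 6.2 − 3.68 − 0.216 − 1.456 = 0.848%.
The interior region: TFP = 1.6 − 1.024 − 0.768 + 0.392 = 0.2%.
Difference = 0.848 − (0.2) = 0.648 pp.

0.65 percentage points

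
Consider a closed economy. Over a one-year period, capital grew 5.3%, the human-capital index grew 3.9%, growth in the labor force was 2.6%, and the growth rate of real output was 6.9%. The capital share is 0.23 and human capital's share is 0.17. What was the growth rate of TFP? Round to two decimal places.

Labor's share = 1 − 0.23 − 0.17 = 0.6.
Capital: 0.23 × 5.3 = 1.219 pp.
The human-capital index: 0.17 × 3.9 = 0.663 pp.
The labor force: 0.6 × 2.6 = 1.56 pp.
TFP growth = 6.9 − 3.442 = 3.458%.

3.46%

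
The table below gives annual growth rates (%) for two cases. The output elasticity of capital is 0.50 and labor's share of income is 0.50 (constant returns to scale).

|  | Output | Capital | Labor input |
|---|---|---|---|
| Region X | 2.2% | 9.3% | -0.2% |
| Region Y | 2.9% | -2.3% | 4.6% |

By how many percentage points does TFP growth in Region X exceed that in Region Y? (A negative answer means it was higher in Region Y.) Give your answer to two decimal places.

-4.10 percentage points

Labor's share = 1 − 0.5 = 0.5.
Region X: TFP = 2.2 − 4.65 + 0.1 = -2.35%.
Region Y: TFP = 2.9 + 1.15 − 2.3 = 1.75%.
Difference = -2.35 − (1.75) = -4.1 pp.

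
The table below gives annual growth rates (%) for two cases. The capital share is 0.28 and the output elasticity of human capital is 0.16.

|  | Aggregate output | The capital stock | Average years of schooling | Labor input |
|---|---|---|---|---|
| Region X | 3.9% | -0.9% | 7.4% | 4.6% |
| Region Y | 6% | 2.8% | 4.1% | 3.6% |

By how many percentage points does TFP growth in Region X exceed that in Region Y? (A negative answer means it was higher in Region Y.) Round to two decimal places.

Labor's share = 1 − 0.28 − 0.16 = 0.56.
Region X: TFP = 3.9 + 0.252 − 1.184 − 2.576 = 0.392%.
Region Y: TFP = 6 − 0.784 − 0.656 − 2.016 = 2.544%.
Difference = 0.392 − (2.544) = -2.152 pp.

-2.15 percentage points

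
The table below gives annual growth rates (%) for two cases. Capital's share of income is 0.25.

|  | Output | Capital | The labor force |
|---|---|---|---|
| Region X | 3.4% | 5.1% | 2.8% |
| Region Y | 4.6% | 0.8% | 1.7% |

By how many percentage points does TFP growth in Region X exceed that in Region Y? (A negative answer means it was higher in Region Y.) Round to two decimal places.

Labor's share = 1 − 0.25 = 0.75.
Region X: TFP = 3.4 − 1.275 − 2.1 = 0.025%.
Region Y: TFP = 4.6 − 0.2 − 1.275 = 3.125%.
Difference = 0.025 − (3.125) = -3.1 pp.

-3.10 percentage points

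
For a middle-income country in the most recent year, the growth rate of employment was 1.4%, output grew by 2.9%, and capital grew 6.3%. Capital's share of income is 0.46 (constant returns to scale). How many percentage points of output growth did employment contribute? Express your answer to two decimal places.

0.76 pp

Labor's share = 1 − 0.46 = 0.54.
Contribution = share × growth = 0.54 × 1.4 = 0.756 pp.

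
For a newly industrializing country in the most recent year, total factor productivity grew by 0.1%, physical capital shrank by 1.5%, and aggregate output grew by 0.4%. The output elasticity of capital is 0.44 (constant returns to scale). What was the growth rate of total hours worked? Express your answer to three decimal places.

Total hours worked grew 1.714%.

Labor's share = 1 − 0.44 = 0.56.
gY = gA + 0.44×(-1.5) + 0.56×g.
0.56×g = 0.4 − 0.1 + 0.66 = 0.96.
g = 0.96 / 0.56 = 1.71429%.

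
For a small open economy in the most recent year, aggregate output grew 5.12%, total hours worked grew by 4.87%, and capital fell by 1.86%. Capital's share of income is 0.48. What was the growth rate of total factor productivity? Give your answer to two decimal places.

Labor's share = 1 − 0.48 = 0.52.
Capital: 0.48 × (-1.86) = -0.8928 pp.
Total hours worked: 0.52 × 4.87 = 2.5324 pp.
TFP growth = 5.12 − 1.6396 = 3.4804%.

Total factor productivity grew 3.48%.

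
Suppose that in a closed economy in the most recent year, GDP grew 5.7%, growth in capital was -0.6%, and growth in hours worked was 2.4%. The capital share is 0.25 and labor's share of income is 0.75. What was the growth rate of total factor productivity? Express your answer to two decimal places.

4.05%

Labor's share = 1 − 0.25 = 0.75.
Capital: 0.25 × (-0.6) = -0.15 pp.
Hours worked: 0.75 × 2.4 = 1.8 pp.
TFP growth = 5.7 − 1.65 = 4.05%.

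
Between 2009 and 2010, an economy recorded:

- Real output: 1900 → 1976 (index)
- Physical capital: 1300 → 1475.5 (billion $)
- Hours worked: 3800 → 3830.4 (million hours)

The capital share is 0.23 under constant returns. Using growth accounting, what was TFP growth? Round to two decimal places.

TFP grew 0.28%.

Real output growth = (1976 − 1900) / 1900 = 4%.
Physical capital growth = (1475.5 − 1300) / 1300 = 13.5%.
Hours worked growth = (3830.4 − 3800) / 3800 = 0.8%.
Labor's share = 1 − 0.23 = 0.77.
Physical capital: 0.23 × 13.5 = 3.105 pp.
Hours worked: 0.77 × 0.8 = 0.616 pp.
TFP growth = 4 − 3.721 = 0.279%.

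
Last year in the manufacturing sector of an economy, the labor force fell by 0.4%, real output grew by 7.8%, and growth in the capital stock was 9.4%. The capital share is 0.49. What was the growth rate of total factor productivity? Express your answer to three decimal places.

Total factor productivity grew 3.398%.

Labor's share = 1 − 0.49 = 0.51.
The capital stock: 0.49 × 9.4 = 4.606 pp.
The labor force: 0.51 × (-0.4) = -0.204 pp.
TFP growth = 7.8 − 4.402 = 3.398%.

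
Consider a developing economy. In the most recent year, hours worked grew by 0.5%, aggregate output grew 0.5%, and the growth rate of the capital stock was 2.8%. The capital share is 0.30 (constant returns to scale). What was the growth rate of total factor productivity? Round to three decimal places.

-0.690%

Labor's share = 1 − 0.3 = 0.7.
The capital stock: 0.3 × 2.8 = 0.84 pp.
Hours worked: 0.7 × 0.5 = 0.35 pp.
TFP growth = 0.5 − 1.19 = -0.69%.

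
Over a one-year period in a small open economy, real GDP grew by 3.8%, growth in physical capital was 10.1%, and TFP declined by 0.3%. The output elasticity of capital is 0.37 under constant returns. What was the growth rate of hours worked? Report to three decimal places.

Labor's share = 1 − 0.37 = 0.63.
gY = gA + 0.37×10.1 + 0.63×g.
0.63×g = 3.8 + 0.3 − 3.737 = 0.363.
g = 0.363 / 0.63 = 0.57619%.

Hours worked growth was 0.576%.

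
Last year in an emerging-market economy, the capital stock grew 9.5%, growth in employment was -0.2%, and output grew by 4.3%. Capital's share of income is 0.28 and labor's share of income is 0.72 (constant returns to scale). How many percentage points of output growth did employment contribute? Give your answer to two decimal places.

-0.14 pp

Labor's share = 1 − 0.28 = 0.72.
Contribution = share × growth = 0.72 × (-0.2) = -0.144 pp.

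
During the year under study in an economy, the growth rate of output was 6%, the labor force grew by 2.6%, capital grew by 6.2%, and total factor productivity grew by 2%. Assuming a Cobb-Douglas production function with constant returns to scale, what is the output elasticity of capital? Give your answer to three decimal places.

The output elasticity of capital is 0.389.

gY = gA + α·gK + (1−α)·gL, so gY − gA − gL = α(gK − gL).
6 − 2 − 2.6 = α × (6.2 − 2.6).
1.4 = 3.6 α, so α = 0.38889.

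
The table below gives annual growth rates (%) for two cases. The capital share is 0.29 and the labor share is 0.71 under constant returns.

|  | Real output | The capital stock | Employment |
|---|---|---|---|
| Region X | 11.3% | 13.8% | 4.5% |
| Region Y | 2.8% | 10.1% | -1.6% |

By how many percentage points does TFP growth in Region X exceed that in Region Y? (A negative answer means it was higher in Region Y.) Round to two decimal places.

3.10 percentage points

Labor's share = 1 − 0.29 = 0.71.
Region X: TFP = 11.3 − 4.002 − 3.195 = 4.103%.
Region Y: TFP = 2.8 − 2.929 + 1.136 = 1.007%.
Difference = 4.103 − (1.007) = 3.096 pp.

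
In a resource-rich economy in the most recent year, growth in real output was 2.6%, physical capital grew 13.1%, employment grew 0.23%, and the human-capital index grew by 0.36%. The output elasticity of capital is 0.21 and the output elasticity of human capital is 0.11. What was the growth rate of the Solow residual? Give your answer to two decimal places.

Labor's share = 1 − 0.21 − 0.11 = 0.68.
Physical capital: 0.21 × 13.1 = 2.751 pp.
The human-capital index: 0.11 × 0.36 = 0.0396 pp.
Employment: 0.68 × 0.23 = 0.1564 pp.
TFP growth = 2.6 − 2.947 = -0.347%.

-0.35%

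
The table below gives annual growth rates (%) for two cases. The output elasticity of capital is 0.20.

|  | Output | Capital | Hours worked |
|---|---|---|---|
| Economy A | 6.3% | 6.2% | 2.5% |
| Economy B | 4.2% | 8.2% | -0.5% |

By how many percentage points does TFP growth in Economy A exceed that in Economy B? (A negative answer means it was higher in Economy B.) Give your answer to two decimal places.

Labor's share = 1 − 0.2 = 0.8.
Economy A: TFP = 6.3 − 1.24 − 2 = 3.06%.
Economy B: TFP = 4.2 − 1.64 + 0.4 = 2.96%.
Difference = 3.06 − (2.96) = 0.1 pp.

0.10 percentage points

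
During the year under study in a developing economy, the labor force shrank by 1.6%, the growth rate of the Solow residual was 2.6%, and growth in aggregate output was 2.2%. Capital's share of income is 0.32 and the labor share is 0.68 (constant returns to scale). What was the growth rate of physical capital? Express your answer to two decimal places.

Labor's share = 1 − 0.32 = 0.68.
gY = gA + 0.68×(-1.6) + 0.32×g.
0.32×g = 2.2 − 2.6 + 1.088 = 0.688.
g = 0.688 / 0.32 = 2.15%.

Physical capital grew 2.15%.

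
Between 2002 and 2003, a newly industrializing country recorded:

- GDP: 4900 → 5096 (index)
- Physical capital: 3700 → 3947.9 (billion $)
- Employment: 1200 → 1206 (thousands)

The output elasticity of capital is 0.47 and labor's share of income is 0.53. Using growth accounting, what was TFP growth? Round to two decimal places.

GDP growth = (5096 − 4900) / 4900 = 4%.
Physical capital growth = (3947.9 − 3700) / 3700 = 6.7%.
Employment growth = (1206 − 1200) / 1200 = 0.5%.
Labor's share = 1 − 0.47 = 0.53.
Physical capital: 0.47 × 6.7 = 3.149 pp.
Employment: 0.53 × 0.5 = 0.265 pp.
TFP growth = 4 − 3.414 = 0.586%.

0.59%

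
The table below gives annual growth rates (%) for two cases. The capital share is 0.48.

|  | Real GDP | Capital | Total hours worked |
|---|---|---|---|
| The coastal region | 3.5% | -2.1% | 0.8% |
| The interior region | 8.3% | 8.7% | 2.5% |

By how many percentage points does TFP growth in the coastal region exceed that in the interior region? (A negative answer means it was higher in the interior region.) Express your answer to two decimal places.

1.27 percentage points

Labor's share = 1 − 0.48 = 0.52.
The coastal region: TFP = 3.5 + 1.008 − 0.416 = 4.092%.
The interior region: TFP = 8.3 − 4.176 − 1.3 = 2.824%.
Difference = 4.092 − (2.824) = 1.268 pp.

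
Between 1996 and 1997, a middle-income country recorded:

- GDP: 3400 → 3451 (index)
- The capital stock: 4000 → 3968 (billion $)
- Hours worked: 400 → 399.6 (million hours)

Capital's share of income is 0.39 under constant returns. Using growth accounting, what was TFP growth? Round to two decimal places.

TFP growth was 1.87%.

GDP growth = (3451 − 3400) / 3400 = 1.5%.
The capital stock growth = (3968 − 4000) / 4000 = -0.8%.
Hours worked growth = (399.6 − 400) / 400 = -0.1%.
Labor's share = 1 − 0.39 = 0.61.
The capital stock: 0.39 × (-0.8) = -0.312 pp.
Hours worked: 0.61 × (-0.1) = -0.061 pp.
TFP growth = 1.5 + 0.373 = 1.873%.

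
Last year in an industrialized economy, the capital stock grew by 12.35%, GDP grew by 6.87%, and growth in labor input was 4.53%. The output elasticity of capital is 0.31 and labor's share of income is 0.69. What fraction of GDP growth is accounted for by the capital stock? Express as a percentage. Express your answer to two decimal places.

The capital stock contributed 0.31 × 12.35 = 3.8285 pp.
Share of growth = 3.8285 / 6.87 × 100 = 55.7278%.

55.73%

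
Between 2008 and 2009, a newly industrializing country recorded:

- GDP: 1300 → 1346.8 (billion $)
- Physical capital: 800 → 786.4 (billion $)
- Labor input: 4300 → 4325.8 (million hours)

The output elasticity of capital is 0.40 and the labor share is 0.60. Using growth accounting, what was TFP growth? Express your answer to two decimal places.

GDP growth = (1346.8 − 1300) / 1300 = 3.6%.
Physical capital growth = (786.4 − 800) / 800 = -1.7%.
Labor input growth = (4325.8 − 4300) / 4300 = 0.6%.
Labor's share = 1 − 0.4 = 0.6.
Physical capital: 0.4 × (-1.7) = -0.68 pp.
Labor input: 0.6 × 0.6 = 0.36 pp.
TFP growth = 3.6 + 0.32 = 3.92%.

TFP growth was 3.92%.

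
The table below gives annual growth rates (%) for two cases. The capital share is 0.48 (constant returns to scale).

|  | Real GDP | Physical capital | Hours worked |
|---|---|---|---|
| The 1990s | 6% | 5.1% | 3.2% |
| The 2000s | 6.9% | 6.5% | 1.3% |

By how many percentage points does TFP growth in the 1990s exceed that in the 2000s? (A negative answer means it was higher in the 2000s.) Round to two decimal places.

Labor's share = 1 − 0.48 = 0.52.
The 1990s: TFP = 6 − 2.448 − 1.664 = 1.888%.
The 2000s: TFP = 6.9 − 3.12 − 0.676 = 3.104%.
Difference = 1.888 − (3.104) = -1.216 pp.

-1.22 percentage points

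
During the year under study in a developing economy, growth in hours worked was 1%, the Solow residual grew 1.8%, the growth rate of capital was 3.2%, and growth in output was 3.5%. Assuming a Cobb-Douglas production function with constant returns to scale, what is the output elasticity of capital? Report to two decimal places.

α = 0.32

gY = gA + α·gK + (1−α)·gL, so gY − gA − gL = α(gK − gL).
3.5 − 1.8 − 1 = α × (3.2 − 1).
0.7 = 2.2 α, so α = 0.3182.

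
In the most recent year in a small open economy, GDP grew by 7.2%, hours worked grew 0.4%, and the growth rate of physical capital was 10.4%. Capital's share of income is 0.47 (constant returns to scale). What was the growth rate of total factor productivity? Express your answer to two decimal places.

Total factor productivity grew 2.10%.

Labor's share = 1 − 0.47 = 0.53.
Physical capital: 0.47 × 10.4 = 4.888 pp.
Hours worked: 0.53 × 0.4 = 0.212 pp.
TFP growth = 7.2 − 5.1 = 2.1%.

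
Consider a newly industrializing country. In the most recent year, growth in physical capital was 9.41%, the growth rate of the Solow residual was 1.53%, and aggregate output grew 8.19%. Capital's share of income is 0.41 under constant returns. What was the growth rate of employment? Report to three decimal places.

4.749%

Labor's share = 1 − 0.41 = 0.59.
gY = gA + 0.41×9.41 + 0.59×g.
0.59×g = 8.19 − 1.53 − 3.8581 = 2.8019.
g = 2.8019 / 0.59 = 4.74898%.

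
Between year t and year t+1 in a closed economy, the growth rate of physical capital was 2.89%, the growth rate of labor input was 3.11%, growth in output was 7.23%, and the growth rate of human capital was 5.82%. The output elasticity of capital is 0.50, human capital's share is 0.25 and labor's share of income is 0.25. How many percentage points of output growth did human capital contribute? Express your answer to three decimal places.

1.455 pp

Contribution = share × growth = 0.25 × 5.82 = 1.455 pp.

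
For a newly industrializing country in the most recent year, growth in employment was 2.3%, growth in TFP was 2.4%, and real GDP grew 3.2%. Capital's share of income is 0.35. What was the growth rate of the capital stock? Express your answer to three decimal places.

-1.986%

Labor's share = 1 − 0.35 = 0.65.
gY = gA + 0.65×2.3 + 0.35×g.
0.35×g = 3.2 − 2.4 − 1.495 = -0.695.
g = -0.695 / 0.35 = -1.98571%.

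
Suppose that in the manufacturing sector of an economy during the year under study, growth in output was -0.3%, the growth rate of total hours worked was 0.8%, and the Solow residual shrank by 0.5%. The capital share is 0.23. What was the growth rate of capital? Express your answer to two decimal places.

-1.81%

Labor's share = 1 − 0.23 = 0.77.
gY = gA + 0.77×0.8 + 0.23×g.
0.23×g = -0.3 + 0.5 − 0.616 = -0.416.
g = -0.416 / 0.23 = -1.8087%.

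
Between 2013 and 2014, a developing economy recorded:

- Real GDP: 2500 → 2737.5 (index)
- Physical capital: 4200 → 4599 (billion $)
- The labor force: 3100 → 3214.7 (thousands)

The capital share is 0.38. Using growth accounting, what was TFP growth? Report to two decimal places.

Real GDP growth = (2737.5 − 2500) / 2500 = 9.5%.
Physical capital growth = (4599 − 4200) / 4200 = 9.5%.
The labor force growth = (3214.7 − 3100) / 3100 = 3.7%.
Labor's share = 1 − 0.38 = 0.62.
Physical capital: 0.38 × 9.5 = 3.61 pp.
The labor force: 0.62 × 3.7 = 2.294 pp.
TFP growth = 9.5 − 5.904 = 3.596%.

3.60%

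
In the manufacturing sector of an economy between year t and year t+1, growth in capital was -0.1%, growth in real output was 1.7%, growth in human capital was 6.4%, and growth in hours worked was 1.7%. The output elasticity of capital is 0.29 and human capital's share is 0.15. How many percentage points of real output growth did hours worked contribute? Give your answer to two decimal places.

0.95 percentage points

Labor's share = 1 − 0.29 − 0.15 = 0.56.
Contribution = share × growth = 0.56 × 1.7 = 0.952 pp.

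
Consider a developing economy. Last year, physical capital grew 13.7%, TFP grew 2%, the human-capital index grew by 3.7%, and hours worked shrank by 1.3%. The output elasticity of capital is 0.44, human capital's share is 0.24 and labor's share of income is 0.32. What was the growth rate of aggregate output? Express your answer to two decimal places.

Aggregate output growth was 8.50%.

Labor's share = 1 − 0.44 − 0.24 = 0.32.
Physical capital: 0.44 × 13.7 = 6.028 pp.
The human-capital index: 0.24 × 3.7 = 0.888 pp.
Hours worked: 0.32 × (-1.3) = -0.416 pp.
Output growth = 2 + 6.5 = 8.5%.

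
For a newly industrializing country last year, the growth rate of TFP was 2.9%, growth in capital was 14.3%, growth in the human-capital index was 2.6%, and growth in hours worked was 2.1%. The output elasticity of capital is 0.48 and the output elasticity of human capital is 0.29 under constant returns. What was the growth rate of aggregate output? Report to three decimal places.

Aggregate output growth was 11.001%.

Labor's share = 1 − 0.48 − 0.29 = 0.23.
Capital: 0.48 × 14.3 = 6.864 pp.
The human-capital index: 0.29 × 2.6 = 0.754 pp.
Hours worked: 0.23 × 2.1 = 0.483 pp.
Output growth = 2.9 + 8.101 = 11.001%.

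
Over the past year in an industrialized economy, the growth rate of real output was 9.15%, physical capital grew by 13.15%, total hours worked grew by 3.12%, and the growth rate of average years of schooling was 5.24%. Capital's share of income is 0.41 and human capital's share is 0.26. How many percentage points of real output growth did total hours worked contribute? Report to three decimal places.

Labor's share = 1 − 0.41 − 0.26 = 0.33.
Contribution = share × growth = 0.33 × 3.12 = 1.0296 pp.

1.030 percentage points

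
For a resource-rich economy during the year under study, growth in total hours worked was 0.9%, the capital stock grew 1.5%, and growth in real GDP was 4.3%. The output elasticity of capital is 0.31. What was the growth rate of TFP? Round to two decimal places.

TFP grew 3.21%.

Labor's share = 1 − 0.31 = 0.69.
The capital stock: 0.31 × 1.5 = 0.465 pp.
Total hours worked: 0.69 × 0.9 = 0.621 pp.
TFP growth = 4.3 − 1.086 = 3.214%.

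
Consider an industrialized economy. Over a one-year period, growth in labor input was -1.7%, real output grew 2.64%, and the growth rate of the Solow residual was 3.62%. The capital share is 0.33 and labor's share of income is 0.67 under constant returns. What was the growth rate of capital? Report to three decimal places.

Labor's share = 1 − 0.33 = 0.67.
gY = gA + 0.67×(-1.7) + 0.33×g.
0.33×g = 2.64 − 3.62 + 1.139 = 0.159.
g = 0.159 / 0.33 = 0.48182%.

Capital grew 0.482%.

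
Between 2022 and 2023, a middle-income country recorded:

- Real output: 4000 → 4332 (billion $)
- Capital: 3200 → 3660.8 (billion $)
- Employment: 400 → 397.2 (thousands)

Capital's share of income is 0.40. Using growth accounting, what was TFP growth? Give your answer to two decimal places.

TFP growth was 2.96%.

Real output growth = (4332 − 4000) / 4000 = 8.3%.
Capital growth = (3660.8 − 3200) / 3200 = 14.4%.
Employment growth = (397.2 − 400) / 400 = -0.7%.
Labor's share = 1 − 0.4 = 0.6.
Capital: 0.4 × 14.4 = 5.76 pp.
Employment: 0.6 × (-0.7) = -0.42 pp.
TFP growth = 8.3 − 5.34 = 2.96%.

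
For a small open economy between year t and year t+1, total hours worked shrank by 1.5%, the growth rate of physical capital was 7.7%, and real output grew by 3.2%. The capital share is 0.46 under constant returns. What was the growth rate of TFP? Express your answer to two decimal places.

Labor's share = 1 − 0.46 = 0.54.
Physical capital: 0.46 × 7.7 = 3.542 pp.
Total hours worked: 0.54 × (-1.5) = -0.81 pp.
TFP growth = 3.2 − 2.732 = 0.468%.

TFP growth was 0.47%.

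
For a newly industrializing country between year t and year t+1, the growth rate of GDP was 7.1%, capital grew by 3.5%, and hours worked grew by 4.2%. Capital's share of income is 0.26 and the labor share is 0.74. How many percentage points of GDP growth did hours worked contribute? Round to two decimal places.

Labor's share = 1 − 0.26 = 0.74.
Contribution = share × growth = 0.74 × 4.2 = 3.108 pp.

3.11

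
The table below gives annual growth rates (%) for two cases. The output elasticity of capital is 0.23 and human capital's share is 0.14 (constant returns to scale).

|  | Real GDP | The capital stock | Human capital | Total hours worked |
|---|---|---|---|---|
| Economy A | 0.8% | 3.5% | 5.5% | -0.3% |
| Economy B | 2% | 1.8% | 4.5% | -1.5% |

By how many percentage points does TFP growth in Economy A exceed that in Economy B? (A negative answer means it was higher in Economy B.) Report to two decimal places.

Labor's share = 1 − 0.23 − 0.14 = 0.63.
Economy A: TFP = 0.8 − 0.805 − 0.77 + 0.189 = -0.586%.
Economy B: TFP = 2 − 0.414 − 0.63 + 0.945 = 1.901%.
Difference = -0.586 − (1.901) = -2.487 pp.

-2.49 percentage points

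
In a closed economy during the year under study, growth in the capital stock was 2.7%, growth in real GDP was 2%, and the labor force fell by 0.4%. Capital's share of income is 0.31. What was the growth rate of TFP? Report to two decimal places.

1.44%

Labor's share = 1 − 0.31 = 0.69.
The capital stock: 0.31 × 2.7 = 0.837 pp.
The labor force: 0.69 × (-0.4) = -0.276 pp.
TFP growth = 2 − 0.561 = 1.439%.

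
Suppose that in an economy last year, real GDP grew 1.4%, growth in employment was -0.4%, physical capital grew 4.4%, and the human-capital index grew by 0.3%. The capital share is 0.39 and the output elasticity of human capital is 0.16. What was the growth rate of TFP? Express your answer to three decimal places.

-0.184%

Labor's share = 1 − 0.39 − 0.16 = 0.45.
Physical capital: 0.39 × 4.4 = 1.716 pp.
The human-capital index: 0.16 × 0.3 = 0.048 pp.
Employment: 0.45 × (-0.4) = -0.18 pp.
TFP growth = 1.4 − 1.584 = -0.184%.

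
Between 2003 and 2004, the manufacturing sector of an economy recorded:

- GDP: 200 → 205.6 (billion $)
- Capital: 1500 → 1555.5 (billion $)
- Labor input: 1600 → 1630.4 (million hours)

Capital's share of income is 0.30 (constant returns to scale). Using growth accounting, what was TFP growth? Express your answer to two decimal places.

GDP growth = (205.6 − 200) / 200 = 2.8%.
Capital growth = (1555.5 − 1500) / 1500 = 3.7%.
Labor input growth = (1630.4 − 1600) / 1600 = 1.9%.
Labor's share = 1 − 0.3 = 0.7.
Capital: 0.3 × 3.7 = 1.11 pp.
Labor input: 0.7 × 1.9 = 1.33 pp.
TFP growth = 2.8 − 2.44 = 0.36%.

TFP grew 0.36%.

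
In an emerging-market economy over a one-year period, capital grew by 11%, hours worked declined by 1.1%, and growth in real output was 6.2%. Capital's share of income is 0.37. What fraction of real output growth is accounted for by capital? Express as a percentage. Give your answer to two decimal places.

Capital contributed 0.37 × 11 = 4.07 pp.
Share of growth = 4.07 / 6.2 × 100 = 65.6452%.

Capital accounted for 65.65% of growth.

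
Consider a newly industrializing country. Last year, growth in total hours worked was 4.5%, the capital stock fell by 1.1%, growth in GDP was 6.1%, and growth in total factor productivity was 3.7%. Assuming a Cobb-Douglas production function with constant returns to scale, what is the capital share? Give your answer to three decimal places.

gY = gA + α·gK + (1−α)·gL, so gY − gA − gL = α(gK − gL).
6.1 − 3.7 − 4.5 = α × (-1.1 − 4.5).
-2.1 = -5.6 α, so α = 0.375.

The capital share is 0.375.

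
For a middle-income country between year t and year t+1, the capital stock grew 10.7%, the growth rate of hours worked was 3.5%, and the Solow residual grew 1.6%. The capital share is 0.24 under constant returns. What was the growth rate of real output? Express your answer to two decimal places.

Labor's share = 1 − 0.24 = 0.76.
The capital stock: 0.24 × 10.7 = 2.568 pp.
Hours worked: 0.76 × 3.5 = 2.66 pp.
Output growth = 1.6 + 5.228 = 6.828%.

6.83%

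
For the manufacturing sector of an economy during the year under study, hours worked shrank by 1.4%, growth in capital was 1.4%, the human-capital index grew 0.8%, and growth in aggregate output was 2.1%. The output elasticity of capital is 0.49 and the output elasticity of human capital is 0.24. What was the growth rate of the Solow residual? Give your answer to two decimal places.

Labor's share = 1 − 0.49 − 0.24 = 0.27.
Capital: 0.49 × 1.4 = 0.686 pp.
The human-capital index: 0.24 × 0.8 = 0.192 pp.
Hours worked: 0.27 × (-1.4) = -0.378 pp.
TFP growth = 2.1 − 0.5 = 1.6%.

The Solow residual grew 1.60%.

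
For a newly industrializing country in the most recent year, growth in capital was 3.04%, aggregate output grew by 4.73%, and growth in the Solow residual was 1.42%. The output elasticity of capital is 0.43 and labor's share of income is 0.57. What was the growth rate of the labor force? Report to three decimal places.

3.514%

Labor's share = 1 − 0.43 = 0.57.
gY = gA + 0.43×3.04 + 0.57×g.
0.57×g = 4.73 − 1.42 − 1.3072 = 2.0028.
g = 2.0028 / 0.57 = 3.51368%.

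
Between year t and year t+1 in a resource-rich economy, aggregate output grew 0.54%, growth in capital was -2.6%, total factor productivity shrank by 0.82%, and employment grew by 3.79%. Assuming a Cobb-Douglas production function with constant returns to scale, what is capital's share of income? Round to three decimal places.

gY = gA + α·gK + (1−α)·gL, so gY − gA − gL = α(gK − gL).
0.54 + 0.82 − 3.79 = α × (-2.6 − 3.79).
-2.43 = -6.39 α, so α = 0.38028.

Capital's share of income is 0.380.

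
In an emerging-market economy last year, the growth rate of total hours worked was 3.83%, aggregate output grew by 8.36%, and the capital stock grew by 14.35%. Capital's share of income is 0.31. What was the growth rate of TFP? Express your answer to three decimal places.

TFP grew 1.269%.

Labor's share = 1 − 0.31 = 0.69.
The capital stock: 0.31 × 14.35 = 4.4485 pp.
Total hours worked: 0.69 × 3.83 = 2.6427 pp.
TFP growth = 8.36 − 7.0912 = 1.2688%.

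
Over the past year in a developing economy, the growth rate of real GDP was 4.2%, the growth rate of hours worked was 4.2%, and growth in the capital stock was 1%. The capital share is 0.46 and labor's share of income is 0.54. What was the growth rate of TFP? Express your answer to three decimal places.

TFP grew 1.472%.

Labor's share = 1 − 0.46 = 0.54.
The capital stock: 0.46 × 1 = 0.46 pp.
Hours worked: 0.54 × 4.2 = 2.268 pp.
TFP growth = 4.2 − 2.728 = 1.472%.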